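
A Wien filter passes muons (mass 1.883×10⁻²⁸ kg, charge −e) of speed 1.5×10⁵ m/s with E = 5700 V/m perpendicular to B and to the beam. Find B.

B = 0.038 T

Balance of forces in the selector: qE = qvB ⇒ B = E/v.
B = 5700/1.5×10⁵ = 0.038 T.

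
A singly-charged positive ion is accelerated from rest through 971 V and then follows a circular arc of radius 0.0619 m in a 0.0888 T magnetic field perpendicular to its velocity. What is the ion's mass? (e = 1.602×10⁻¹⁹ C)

Combine |q|V = ½mv² and r = mv/(|q|B): eliminate v to get m = qB²r²/(2V).
m = (1.602×10⁻¹⁹)(0.0888)²(0.0619)²/(2·971) ≈ 2.49×10⁻²⁷ kg.

m ≈ 2.49×10⁻²⁷ kg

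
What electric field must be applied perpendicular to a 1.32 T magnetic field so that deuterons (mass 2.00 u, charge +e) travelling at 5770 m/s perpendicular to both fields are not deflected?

E = 7620 V/m

For straight-line motion qE = qvB, so E = vB.
E = 5770 × 1.32 = 7620 V/m.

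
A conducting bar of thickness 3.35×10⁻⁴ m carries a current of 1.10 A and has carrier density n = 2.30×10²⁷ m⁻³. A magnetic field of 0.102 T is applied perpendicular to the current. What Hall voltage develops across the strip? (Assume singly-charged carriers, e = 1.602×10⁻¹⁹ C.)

V_H = IB/(n e t).
V_H = (1.10)(0.102)/((2.30×10²⁷)(1.602×10⁻¹⁹)(3.35×10⁻⁴)) ≈ 9.09×10⁻⁷ V.

V_H ≈ 9.09×10⁻⁷ V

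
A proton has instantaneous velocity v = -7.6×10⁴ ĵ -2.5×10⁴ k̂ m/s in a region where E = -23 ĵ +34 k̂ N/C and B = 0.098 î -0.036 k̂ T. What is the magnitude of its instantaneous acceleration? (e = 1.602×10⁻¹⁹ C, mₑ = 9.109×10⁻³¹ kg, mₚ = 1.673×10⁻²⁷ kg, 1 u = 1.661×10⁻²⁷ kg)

|a| ≈ 7.99×10¹¹ m/s²

v×B = (2740, -2450, 7450) N/C.
E + v×B = (2740, -2470, 7480) N/C.
F = q(E + v×B) = (1.602×10⁻¹⁹ C)·(2740, -2470, 7480) = (4.38×10⁻¹⁶, -3.96×10⁻¹⁶, 1.20×10⁻¹⁵) N.
|a| = |F|/m = 1.336×10⁻¹⁵/1.673×10⁻²⁷ ≈ 7.99×10¹¹ m/s².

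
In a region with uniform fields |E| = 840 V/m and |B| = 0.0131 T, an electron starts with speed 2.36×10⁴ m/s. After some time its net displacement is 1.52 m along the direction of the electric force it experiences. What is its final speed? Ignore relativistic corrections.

B does no work; ΔKE = |q|E d.
½mv_f² = ½mv₀² + |q|Ed = ½(9.109×10⁻³¹)(2.36×10⁴)² + (1.602×10⁻¹⁹)(840)(1.52) ≈ 2.537×10⁻²² J + 2.045×10⁻¹⁶ J ≈ 2.045×10⁻¹⁶ J.
v_f = √(2·2.045×10⁻¹⁶/9.109×10⁻³¹) ≈ 2.12×10⁷ m/s.

v_f ≈ 2.12×10⁷ m/s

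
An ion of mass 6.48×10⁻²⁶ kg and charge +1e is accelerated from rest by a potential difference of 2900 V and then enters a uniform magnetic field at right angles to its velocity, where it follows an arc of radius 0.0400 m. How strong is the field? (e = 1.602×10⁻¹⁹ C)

v = √(2|q|V/m) = √(2·1.602×10⁻¹⁹·2900/6.48×10⁻²⁶) ≈ 1.197×10⁵ m/s.
B = mv/(|q|r) = (6.48×10⁻²⁶)(1.197×10⁵)/((1.602×10⁻¹⁹)(0.0400)) ≈ 1.21 T.

B ≈ 1.21 T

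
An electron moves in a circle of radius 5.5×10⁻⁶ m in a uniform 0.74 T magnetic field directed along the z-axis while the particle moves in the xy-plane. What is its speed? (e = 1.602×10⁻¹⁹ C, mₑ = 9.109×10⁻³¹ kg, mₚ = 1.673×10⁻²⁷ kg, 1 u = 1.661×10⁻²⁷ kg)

v ≈ 7.2×10⁵ m/s

From |q|vB = mv²/r, v = |q|Br/m.
v = (1.602×10⁻¹⁹)(0.74)(5.5×10⁻⁶)/9.109×10⁻³¹ ≈ 7.2×10⁵ m/s.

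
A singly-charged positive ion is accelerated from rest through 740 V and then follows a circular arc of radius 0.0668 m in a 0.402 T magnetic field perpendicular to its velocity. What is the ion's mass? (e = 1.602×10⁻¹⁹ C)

Combine |q|V = ½mv² and r = mv/(|q|B): eliminate v to get m = qB²r²/(2V).
m = (1.602×10⁻¹⁹)(0.402)²(0.0668)²/(2·740) ≈ 7.81×10⁻²⁶ kg.

m ≈ 7.81×10⁻²⁶ kg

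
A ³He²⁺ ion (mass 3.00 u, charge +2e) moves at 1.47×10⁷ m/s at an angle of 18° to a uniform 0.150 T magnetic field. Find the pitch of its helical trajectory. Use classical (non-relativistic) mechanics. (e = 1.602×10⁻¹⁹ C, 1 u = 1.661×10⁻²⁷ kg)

p ≈ 9.11 m

v∥ = v cosθ = 1.47×10⁷·cos18° ≈ 1.398×10⁷ m/s.
T = 2πm/(|q|B) = 2π(4.983×10⁻²⁷)/((3.204×10⁻¹⁹)(0.150)) ≈ 6.515×10⁻⁷ s.
pitch = v∥ T = (1.398×10⁷)(6.515×10⁻⁷) ≈ 9.11 m.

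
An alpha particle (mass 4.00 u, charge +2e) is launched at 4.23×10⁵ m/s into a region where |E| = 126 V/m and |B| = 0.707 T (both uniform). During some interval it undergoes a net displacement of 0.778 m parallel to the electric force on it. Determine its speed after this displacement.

B does no work; ΔKE = |q|E d.
½mv_f² = ½mv₀² + |q|Ed = ½(6.644×10⁻²⁷)(4.23×10⁵)² + (3.204×10⁻¹⁹)(126)(0.778) ≈ 5.944×10⁻¹⁶ J + 3.141×10⁻¹⁷ J ≈ 6.258×10⁻¹⁶ J.
v_f = √(2·6.258×10⁻¹⁶/6.644×10⁻²⁷) ≈ 4.34×10⁵ m/s.

v_f ≈ 4.34×10⁵ m/s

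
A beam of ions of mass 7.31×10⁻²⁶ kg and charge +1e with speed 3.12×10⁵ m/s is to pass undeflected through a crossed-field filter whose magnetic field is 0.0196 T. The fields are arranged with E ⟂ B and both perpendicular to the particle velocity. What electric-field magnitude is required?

E = 6120 V/m

For straight-line motion qE = qvB, so E = vB.
E = 3.12×10⁵ × 0.0196 = 6120 V/m.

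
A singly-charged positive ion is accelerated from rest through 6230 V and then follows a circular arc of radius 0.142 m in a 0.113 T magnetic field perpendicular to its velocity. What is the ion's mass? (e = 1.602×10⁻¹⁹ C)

m ≈ 3.31×10⁻²⁷ kg

Combine |q|V = ½mv² and r = mv/(|q|B): eliminate v to get m = qB²r²/(2V).
m = (1.602×10⁻¹⁹)(0.113)²(0.142)²/(2·6230) ≈ 3.31×10⁻²⁷ kg.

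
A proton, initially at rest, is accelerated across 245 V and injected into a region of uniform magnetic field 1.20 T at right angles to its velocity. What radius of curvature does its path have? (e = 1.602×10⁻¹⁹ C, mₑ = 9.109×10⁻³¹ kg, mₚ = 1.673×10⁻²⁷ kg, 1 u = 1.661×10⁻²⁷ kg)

Acceleration: |q|V = ½mv² ⇒ v = √(2|q|V/m) = √(2·1.602×10⁻¹⁹·245/1.673×10⁻²⁷) ≈ 2.166×10⁵ m/s.
In the field: r = mv/(|q|B) = (1.673×10⁻²⁷)(2.166×10⁵)/((1.602×10⁻¹⁹)(1.20)) ≈ 1.89×10⁻³ m.

r ≈ 1.89×10⁻³ m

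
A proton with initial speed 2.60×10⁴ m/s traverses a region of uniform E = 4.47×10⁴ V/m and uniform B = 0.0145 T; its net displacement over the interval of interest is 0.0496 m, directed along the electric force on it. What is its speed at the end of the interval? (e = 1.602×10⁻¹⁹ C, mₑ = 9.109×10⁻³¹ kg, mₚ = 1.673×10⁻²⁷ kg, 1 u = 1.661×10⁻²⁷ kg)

v_f ≈ 6.52×10⁵ m/s

B does no work; ΔKE = |q|E d.
½mv_f² = ½mv₀² + |q|Ed = ½(1.673×10⁻²⁷)(2.60×10⁴)² + (1.602×10⁻¹⁹)(4.47×10⁴)(0.0496) ≈ 5.655×10⁻¹⁹ J + 3.552×10⁻¹⁶ J ≈ 3.557×10⁻¹⁶ J.
v_f = √(2·3.557×10⁻¹⁶/1.673×10⁻²⁷) ≈ 6.52×10⁵ m/s.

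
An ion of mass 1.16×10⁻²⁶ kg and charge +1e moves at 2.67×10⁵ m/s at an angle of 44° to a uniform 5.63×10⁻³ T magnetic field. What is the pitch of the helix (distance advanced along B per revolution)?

p ≈ 15.5 m

v∥ = v cosθ = 2.67×10⁵·cos44° ≈ 1.921×10⁵ m/s.
T = 2πm/(|q|B) = 2π(1.16×10⁻²⁶)/((1.602×10⁻¹⁹)(5.63×10⁻³)) ≈ 8.081×10⁻⁵ s.
pitch = v∥ T = (1.921×10⁵)(8.081×10⁻⁵) ≈ 15.5 m.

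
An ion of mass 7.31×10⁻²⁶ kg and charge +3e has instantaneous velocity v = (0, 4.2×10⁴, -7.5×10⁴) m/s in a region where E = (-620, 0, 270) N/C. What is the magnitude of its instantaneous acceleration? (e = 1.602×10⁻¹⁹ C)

Only an electric field acts, so F = qE = (4.806×10⁻¹⁹ C)·(-620, 0, 270) = (-2.98×10⁻¹⁶, 0, 1.30×10⁻¹⁶) N.
|a| = |F|/m = 3.250×10⁻¹⁶/7.31×10⁻²⁶ ≈ 4.45×10⁹ m/s².

|a| ≈ 4.45×10⁹ m/s²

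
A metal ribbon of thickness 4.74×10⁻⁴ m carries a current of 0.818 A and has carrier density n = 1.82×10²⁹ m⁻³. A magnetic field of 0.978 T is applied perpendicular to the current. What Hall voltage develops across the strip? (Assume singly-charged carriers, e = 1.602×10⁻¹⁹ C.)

V_H ≈ 5.79×10⁻⁸ V

V_H = IB/(n e t).
V_H = (0.818)(0.978)/((1.82×10²⁹)(1.602×10⁻¹⁹)(4.74×10⁻⁴)) ≈ 5.79×10⁻⁸ V.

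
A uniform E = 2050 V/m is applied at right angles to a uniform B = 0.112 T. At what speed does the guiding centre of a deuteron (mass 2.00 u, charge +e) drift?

The E×B drift speed is v_d = E/B.
v_d = 2050/0.112 = 1.83×10⁴ m/s.

v_d ≈ 1.83×10⁴ m/s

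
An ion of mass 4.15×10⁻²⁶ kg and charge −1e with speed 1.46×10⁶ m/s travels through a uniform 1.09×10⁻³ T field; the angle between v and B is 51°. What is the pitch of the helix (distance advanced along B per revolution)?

p ≈ 1370 m

v∥ = v cosθ = 1.46×10⁶·cos51° ≈ 9.188×10⁵ m/s.
T = 2πm/(|q|B) = 2π(4.15×10⁻²⁶)/((1.602×10⁻¹⁹)(1.09×10⁻³)) ≈ 1.493×10⁻³ s.
pitch = v∥ T = (9.188×10⁵)(1.493×10⁻³) ≈ 1370 m.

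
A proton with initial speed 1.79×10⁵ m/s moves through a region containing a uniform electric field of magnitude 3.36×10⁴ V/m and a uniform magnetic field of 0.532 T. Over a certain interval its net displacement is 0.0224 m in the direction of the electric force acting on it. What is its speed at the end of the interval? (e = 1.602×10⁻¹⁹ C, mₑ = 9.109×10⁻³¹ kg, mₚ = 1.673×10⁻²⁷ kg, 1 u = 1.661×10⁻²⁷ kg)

v_f ≈ 4.20×10⁵ m/s

B does no work; ΔKE = |q|E d.
½mv_f² = ½mv₀² + |q|Ed = ½(1.673×10⁻²⁷)(1.79×10⁵)² + (1.602×10⁻¹⁹)(3.36×10⁴)(0.0224) ≈ 2.680×10⁻¹⁷ J + 1.206×10⁻¹⁶ J ≈ 1.474×10⁻¹⁶ J.
v_f = √(2·1.474×10⁻¹⁶/1.673×10⁻²⁷) ≈ 4.20×10⁵ m/s.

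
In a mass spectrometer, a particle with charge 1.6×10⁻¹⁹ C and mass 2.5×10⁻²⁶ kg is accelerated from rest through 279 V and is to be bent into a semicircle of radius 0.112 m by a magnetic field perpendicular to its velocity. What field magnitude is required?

v = √(2|q|V/m) = √(2·1.6×10⁻¹⁹·279/2.5×10⁻²⁶) ≈ 5.976×10⁴ m/s.
B = mv/(|q|r) = (2.5×10⁻²⁶)(5.976×10⁴)/((1.6×10⁻¹⁹)(0.112)) ≈ 0.0834 T.

B ≈ 0.0834 T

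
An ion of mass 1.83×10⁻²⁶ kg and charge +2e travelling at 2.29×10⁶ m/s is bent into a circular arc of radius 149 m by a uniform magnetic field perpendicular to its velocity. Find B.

B ≈ 8.78×10⁻⁴ T

From |q|vB = mv²/r, B = mv/(|q|r).
B = (1.83×10⁻²⁶)(2.29×10⁶)/((3.204×10⁻¹⁹)(149)) ≈ 8.78×10⁻⁴ T.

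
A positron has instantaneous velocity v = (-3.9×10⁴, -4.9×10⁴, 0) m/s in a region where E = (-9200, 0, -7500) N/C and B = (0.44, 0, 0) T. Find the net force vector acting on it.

v×B = (0, 0, 2.16×10⁴) N/C.
E + v×B = (-9200, 0, 1.41×10⁴) N/C.
F = q(E + v×B) = (1.602×10⁻¹⁹ C)·(-9200, 0, 1.41×10⁴) = (-1.47×10⁻¹⁵, 0, 2.25×10⁻¹⁵) N.

F ≈ (-1.47×10⁻¹⁵, 0, 2.25×10⁻¹⁵) N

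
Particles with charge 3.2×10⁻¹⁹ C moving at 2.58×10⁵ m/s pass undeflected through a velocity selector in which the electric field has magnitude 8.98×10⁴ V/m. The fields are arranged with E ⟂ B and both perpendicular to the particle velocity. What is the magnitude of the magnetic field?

B = 0.348 T

Balance of forces in the selector: qE = qvB ⇒ B = E/v.
B = 8.98×10⁴/2.58×10⁵ = 0.348 T.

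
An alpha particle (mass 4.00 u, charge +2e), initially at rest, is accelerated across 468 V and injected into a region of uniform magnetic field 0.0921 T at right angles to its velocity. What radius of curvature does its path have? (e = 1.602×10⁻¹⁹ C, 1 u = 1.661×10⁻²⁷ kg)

Acceleration: |q|V = ½mv² ⇒ v = √(2|q|V/m) = √(2·3.204×10⁻¹⁹·468/6.644×10⁻²⁷) ≈ 2.125×10⁵ m/s.
In the field: r = mv/(|q|B) = (6.644×10⁻²⁷)(2.125×10⁵)/((3.204×10⁻¹⁹)(0.0921)) ≈ 0.0478 m.

r ≈ 0.0478 m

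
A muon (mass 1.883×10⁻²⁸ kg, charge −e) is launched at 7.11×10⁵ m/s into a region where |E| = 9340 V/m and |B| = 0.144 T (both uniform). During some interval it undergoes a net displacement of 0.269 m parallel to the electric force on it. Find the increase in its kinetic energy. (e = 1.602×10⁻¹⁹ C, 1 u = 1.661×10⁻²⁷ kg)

The magnetic force is always ⟂ v and does no work; only the electric force changes KE.
ΔKE = F_E · d = |q|E d = (1.602×10⁻¹⁹)(9340)(0.269) ≈ 4.02×10⁻¹⁶ J.

ΔKE ≈ 4.02×10⁻¹⁶ J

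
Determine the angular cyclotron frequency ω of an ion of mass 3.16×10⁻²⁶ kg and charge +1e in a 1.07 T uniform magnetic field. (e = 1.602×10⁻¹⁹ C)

ω ≈ 5.42×10⁶ rad/s

ω = |q|B/m.
ω = (1.602×10⁻¹⁹)(1.07)/3.16×10⁻²⁶ ≈ 5.42×10⁶ rad/s.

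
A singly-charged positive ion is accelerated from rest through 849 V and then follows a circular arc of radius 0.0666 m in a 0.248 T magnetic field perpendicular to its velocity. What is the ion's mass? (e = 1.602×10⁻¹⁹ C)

m ≈ 2.57×10⁻²⁶ kg

Combine |q|V = ½mv² and r = mv/(|q|B): eliminate v to get m = qB²r²/(2V).
m = (1.602×10⁻¹⁹)(0.248)²(0.0666)²/(2·849) ≈ 2.57×10⁻²⁶ kg.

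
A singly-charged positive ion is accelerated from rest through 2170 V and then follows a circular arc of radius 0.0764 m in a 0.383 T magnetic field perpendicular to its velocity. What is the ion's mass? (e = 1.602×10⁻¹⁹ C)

m ≈ 3.16×10⁻²⁶ kg

Combine |q|V = ½mv² and r = mv/(|q|B): eliminate v to get m = qB²r²/(2V).
m = (1.602×10⁻¹⁹)(0.383)²(0.0764)²/(2·2170) ≈ 3.16×10⁻²⁶ kg.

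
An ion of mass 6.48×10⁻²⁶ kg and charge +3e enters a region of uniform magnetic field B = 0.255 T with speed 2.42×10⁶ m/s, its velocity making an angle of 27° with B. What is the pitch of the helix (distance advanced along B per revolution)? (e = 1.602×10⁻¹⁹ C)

v∥ = v cosθ = 2.42×10⁶·cos27° ≈ 2.156×10⁶ m/s.
T = 2πm/(|q|B) = 2π(6.48×10⁻²⁶)/((4.806×10⁻¹⁹)(0.255)) ≈ 3.322×10⁻⁶ s.
pitch = v∥ T = (2.156×10⁶)(3.322×10⁻⁶) ≈ 7.16 m.

p ≈ 7.16 m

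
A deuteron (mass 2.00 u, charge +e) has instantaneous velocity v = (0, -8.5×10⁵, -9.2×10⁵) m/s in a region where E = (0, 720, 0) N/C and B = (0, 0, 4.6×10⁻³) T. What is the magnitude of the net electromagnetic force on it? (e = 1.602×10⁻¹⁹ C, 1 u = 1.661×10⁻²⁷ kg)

|F| ≈ 6.37×10⁻¹⁶ N

v×B = (-3910, 0, 0) N/C.
E + v×B = (-3910, 720, 0) N/C.
F = q(E + v×B) = (1.602×10⁻¹⁹ C)·(-3910, 720, 0) = (-6.26×10⁻¹⁶, 1.15×10⁻¹⁶, 0) N.
|F| = 6.37×10⁻¹⁶ N.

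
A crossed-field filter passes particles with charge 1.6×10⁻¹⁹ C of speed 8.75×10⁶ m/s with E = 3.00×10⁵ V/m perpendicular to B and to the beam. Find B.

Balance of forces in the selector: qE = qvB ⇒ B = E/v.
B = 3.00×10⁵/8.75×10⁶ = 0.0343 T.

B = 0.0343 T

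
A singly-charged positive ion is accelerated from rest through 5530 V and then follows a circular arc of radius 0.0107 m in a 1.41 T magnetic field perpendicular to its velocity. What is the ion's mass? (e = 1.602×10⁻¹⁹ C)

Combine |q|V = ½mv² and r = mv/(|q|B): eliminate v to get m = qB²r²/(2V).
m = (1.602×10⁻¹⁹)(1.41)²(0.0107)²/(2·5530) ≈ 3.30×10⁻²⁷ kg.

m ≈ 3.30×10⁻²⁷ kg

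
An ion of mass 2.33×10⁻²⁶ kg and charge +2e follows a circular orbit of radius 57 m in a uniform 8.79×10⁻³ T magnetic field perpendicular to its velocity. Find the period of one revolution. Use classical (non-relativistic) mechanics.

T ≈ 5.20×10⁻⁵ s

The cyclotron period depends only on m, q, B: T = 2πm/(|q|B).
T = 2π(2.33×10⁻²⁶)/((3.204×10⁻¹⁹)(8.79×10⁻³)) ≈ 5.20×10⁻⁵ s.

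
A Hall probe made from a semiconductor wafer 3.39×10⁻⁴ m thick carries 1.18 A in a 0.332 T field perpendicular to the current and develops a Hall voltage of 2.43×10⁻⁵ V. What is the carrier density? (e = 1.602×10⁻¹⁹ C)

n ≈ 2.97×10²⁶ m⁻³

From V_H = IB/(n e t), n = IB/(V_H e t).
n = (1.18)(0.332)/((2.43×10⁻⁵)(1.602×10⁻¹⁹)(3.39×10⁻⁴)) ≈ 2.97×10²⁶ m⁻³.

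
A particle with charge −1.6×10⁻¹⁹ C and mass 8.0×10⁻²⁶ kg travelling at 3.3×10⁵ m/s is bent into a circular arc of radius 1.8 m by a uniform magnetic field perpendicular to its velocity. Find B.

From |q|vB = mv²/r, B = mv/(|q|r).
B = (8.0×10⁻²⁶)(3.3×10⁵)/((1.6×10⁻¹⁹)(1.8)) ≈ 0.092 T.

B ≈ 0.092 T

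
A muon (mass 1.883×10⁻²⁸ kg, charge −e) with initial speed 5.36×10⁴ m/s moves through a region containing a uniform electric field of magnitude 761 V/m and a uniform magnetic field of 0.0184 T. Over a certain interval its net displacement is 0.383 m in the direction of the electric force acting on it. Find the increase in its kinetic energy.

ΔKE ≈ 4.67×10⁻¹⁷ J

The magnetic force is always ⟂ v and does no work; only the electric force changes KE.
ΔKE = F_E · d = |q|E d = (1.602×10⁻¹⁹)(761)(0.383) ≈ 4.67×10⁻¹⁷ J.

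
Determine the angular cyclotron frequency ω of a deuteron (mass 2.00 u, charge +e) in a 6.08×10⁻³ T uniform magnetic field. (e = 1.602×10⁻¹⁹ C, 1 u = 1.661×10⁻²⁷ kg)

ω ≈ 2.93×10⁵ rad/s

ω = |q|B/m.
ω = (1.602×10⁻¹⁹)(6.08×10⁻³)/3.322×10⁻²⁷ ≈ 2.93×10⁵ rad/s.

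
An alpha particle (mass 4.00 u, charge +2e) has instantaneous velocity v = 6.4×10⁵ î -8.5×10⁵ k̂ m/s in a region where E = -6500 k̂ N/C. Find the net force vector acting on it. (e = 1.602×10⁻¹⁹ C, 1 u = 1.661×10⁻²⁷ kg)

Only an electric field acts, so F = qE = (3.204×10⁻¹⁹ C)·(0, 0, -6500) = (0, 0, -2.08×10⁻¹⁵) N.

F ≈ (0, 0, -2.08×10⁻¹⁵) N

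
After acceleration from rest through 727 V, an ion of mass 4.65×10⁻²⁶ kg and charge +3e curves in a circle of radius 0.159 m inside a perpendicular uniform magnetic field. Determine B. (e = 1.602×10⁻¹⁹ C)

B ≈ 0.0746 T

v = √(2|q|V/m) = √(2·4.806×10⁻¹⁹·727/4.65×10⁻²⁶) ≈ 1.226×10⁵ m/s.
B = mv/(|q|r) = (4.65×10⁻²⁶)(1.226×10⁵)/((4.806×10⁻¹⁹)(0.159)) ≈ 0.0746 T.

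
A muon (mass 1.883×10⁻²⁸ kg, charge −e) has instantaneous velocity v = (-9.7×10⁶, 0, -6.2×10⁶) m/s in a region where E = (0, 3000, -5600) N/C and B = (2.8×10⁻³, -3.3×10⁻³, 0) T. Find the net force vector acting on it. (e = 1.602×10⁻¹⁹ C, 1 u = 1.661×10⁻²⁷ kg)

v×B = (-2.05×10⁴, -1.74×10⁴, 3.20×10⁴) N/C.
E + v×B = (-2.05×10⁴, -1.44×10⁴, 2.64×10⁴) N/C.
F = q(E + v×B) = (−1.602×10⁻¹⁹ C)·(-2.05×10⁴, -1.44×10⁴, 2.64×10⁴) = (3.28×10⁻¹⁵, 2.30×10⁻¹⁵, -4.23×10⁻¹⁵) N.

F ≈ (3.28×10⁻¹⁵, 2.30×10⁻¹⁵, -4.23×10⁻¹⁵) N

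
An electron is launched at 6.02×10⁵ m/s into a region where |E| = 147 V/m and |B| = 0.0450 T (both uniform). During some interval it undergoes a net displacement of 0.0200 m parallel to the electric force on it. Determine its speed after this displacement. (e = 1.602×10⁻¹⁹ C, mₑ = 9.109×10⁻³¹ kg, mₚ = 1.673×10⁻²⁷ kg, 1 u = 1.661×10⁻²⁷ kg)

v_f ≈ 1.18×10⁶ m/s

B does no work; ΔKE = |q|E d.
½mv_f² = ½mv₀² + |q|Ed = ½(9.109×10⁻³¹)(6.02×10⁵)² + (1.602×10⁻¹⁹)(147)(0.0200) ≈ 1.651×10⁻¹⁹ J + 4.710×10⁻¹⁹ J ≈ 6.360×10⁻¹⁹ J.
v_f = √(2·6.360×10⁻¹⁹/9.109×10⁻³¹) ≈ 1.18×10⁶ m/s.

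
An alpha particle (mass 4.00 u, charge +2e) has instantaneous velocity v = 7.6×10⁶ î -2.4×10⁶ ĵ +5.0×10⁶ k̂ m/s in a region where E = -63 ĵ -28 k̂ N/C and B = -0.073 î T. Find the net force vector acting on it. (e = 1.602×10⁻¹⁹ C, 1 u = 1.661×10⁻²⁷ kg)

v×B = (0, -3.65×10⁵, -1.75×10⁵) N/C.
E + v×B = (0, -3.65×10⁵, -1.75×10⁵) N/C.
F = q(E + v×B) = (3.204×10⁻¹⁹ C)·(0, -3.65×10⁵, -1.75×10⁵) = (0, -1.17×10⁻¹³, -5.61×10⁻¹⁴) N.

F ≈ (0, -1.17×10⁻¹³, -5.61×10⁻¹⁴) N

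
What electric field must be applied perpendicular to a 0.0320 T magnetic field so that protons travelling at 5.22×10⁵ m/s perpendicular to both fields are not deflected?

For straight-line motion qE = qvB, so E = vB.
E = 5.22×10⁵ × 0.0320 = 1.67×10⁴ V/m.

E = 1.67×10⁴ V/m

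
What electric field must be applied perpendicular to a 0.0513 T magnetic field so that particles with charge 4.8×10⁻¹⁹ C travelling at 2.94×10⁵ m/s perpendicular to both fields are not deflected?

For straight-line motion qE = qvB, so E = vB.
E = 2.94×10⁵ × 0.0513 = 1.51×10⁴ V/m.

E = 1.51×10⁴ V/m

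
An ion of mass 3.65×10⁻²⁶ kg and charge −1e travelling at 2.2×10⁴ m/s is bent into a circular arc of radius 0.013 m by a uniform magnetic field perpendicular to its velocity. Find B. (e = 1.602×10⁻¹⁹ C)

From |q|vB = mv²/r, B = mv/(|q|r).
B = (3.65×10⁻²⁶)(2.2×10⁴)/((1.602×10⁻¹⁹)(0.013)) ≈ 0.39 T.

B ≈ 0.39 T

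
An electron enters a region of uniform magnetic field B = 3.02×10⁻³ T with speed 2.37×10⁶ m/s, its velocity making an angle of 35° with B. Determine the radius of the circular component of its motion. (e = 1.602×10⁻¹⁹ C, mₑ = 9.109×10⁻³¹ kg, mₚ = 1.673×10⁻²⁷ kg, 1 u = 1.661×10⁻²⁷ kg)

r ≈ 2.56×10⁻³ m

v⊥ = v sinθ = 2.37×10⁶·sin35° ≈ 1.359×10⁶ m/s.
r = m v⊥/(|q|B) = (9.109×10⁻³¹)(1.359×10⁶)/((1.602×10⁻¹⁹)(3.02×10⁻³)) ≈ 2.56×10⁻³ m.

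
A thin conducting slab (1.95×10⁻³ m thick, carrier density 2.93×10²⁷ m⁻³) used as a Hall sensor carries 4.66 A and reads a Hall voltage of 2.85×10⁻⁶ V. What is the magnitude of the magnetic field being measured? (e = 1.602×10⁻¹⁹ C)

B ≈ 0.560 T

From V_H = IB/(n e t), B = V_H n e t / I.
B = (2.85×10⁻⁶)(2.93×10²⁷)(1.602×10⁻¹⁹)(1.95×10⁻³)/4.66 ≈ 0.560 T.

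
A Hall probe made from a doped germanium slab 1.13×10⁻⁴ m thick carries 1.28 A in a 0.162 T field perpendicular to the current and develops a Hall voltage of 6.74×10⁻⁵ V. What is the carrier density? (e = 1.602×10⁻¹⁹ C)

From V_H = IB/(n e t), n = IB/(V_H e t).
n = (1.28)(0.162)/((6.74×10⁻⁵)(1.602×10⁻¹⁹)(1.13×10⁻⁴)) ≈ 1.70×10²⁶ m⁻³.

n ≈ 1.70×10²⁶ m⁻³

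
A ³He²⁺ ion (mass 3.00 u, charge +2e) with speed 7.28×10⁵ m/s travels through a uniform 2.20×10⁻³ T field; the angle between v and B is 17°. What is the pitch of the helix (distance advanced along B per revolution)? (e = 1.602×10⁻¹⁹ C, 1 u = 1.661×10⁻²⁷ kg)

v∥ = v cosθ = 7.28×10⁵·cos17° ≈ 6.962×10⁵ m/s.
T = 2πm/(|q|B) = 2π(4.983×10⁻²⁷)/((3.204×10⁻¹⁹)(2.20×10⁻³)) ≈ 4.442×10⁻⁵ s.
pitch = v∥ T = (6.962×10⁵)(4.442×10⁻⁵) ≈ 30.9 m.

p ≈ 30.9 m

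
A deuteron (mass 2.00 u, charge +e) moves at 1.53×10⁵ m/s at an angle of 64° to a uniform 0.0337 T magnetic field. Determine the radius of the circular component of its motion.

r ≈ 0.0846 m

v⊥ = v sinθ = 1.53×10⁵·sin64° ≈ 1.375×10⁵ m/s.
r = m v⊥/(|q|B) = (3.322×10⁻²⁷)(1.375×10⁵)/((1.602×10⁻¹⁹)(0.0337)) ≈ 0.0846 m.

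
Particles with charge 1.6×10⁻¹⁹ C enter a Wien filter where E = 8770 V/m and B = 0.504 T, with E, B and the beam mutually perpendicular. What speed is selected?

v = 1.74×10⁴ m/s

Zero net Lorentz force requires |qE| = |q v×B|, i.e. E = vB.
v = E/B = 8770/0.504 = 1.74×10⁴ m/s.
The result is independent of the particle's charge and mass.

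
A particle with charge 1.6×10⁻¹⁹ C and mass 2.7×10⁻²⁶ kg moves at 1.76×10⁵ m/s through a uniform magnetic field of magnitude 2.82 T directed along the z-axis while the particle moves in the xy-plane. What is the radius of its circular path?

The magnetic force provides the centripetal force: |q|vB = mv²/r.
r = mv/(|q|B) = (2.7×10⁻²⁶)(1.76×10⁵)/((1.6×10⁻¹⁹)(2.82)) ≈ 0.0105 m.

r ≈ 0.0105 m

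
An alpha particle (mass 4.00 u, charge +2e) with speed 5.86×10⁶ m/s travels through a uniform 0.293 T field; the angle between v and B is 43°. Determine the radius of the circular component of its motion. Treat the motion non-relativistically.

r ≈ 0.283 m

v⊥ = v sinθ = 5.86×10⁶·sin43° ≈ 3.997×10⁶ m/s.
r = m v⊥/(|q|B) = (6.644×10⁻²⁷)(3.997×10⁶)/((3.204×10⁻¹⁹)(0.293)) ≈ 0.283 m.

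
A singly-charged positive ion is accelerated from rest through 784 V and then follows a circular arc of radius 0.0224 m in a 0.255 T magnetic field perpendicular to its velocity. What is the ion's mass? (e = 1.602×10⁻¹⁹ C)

m ≈ 3.33×10⁻²⁷ kg

Combine |q|V = ½mv² and r = mv/(|q|B): eliminate v to get m = qB²r²/(2V).
m = (1.602×10⁻¹⁹)(0.255)²(0.0224)²/(2·784) ≈ 3.33×10⁻²⁷ kg.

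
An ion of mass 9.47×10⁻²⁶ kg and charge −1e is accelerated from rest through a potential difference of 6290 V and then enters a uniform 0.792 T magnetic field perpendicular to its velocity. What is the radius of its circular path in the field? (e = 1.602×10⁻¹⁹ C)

r ≈ 0.109 m

Acceleration: |q|V = ½mv² ⇒ v = √(2|q|V/m) = √(2·1.602×10⁻¹⁹·6290/9.47×10⁻²⁶) ≈ 1.459×10⁵ m/s.
In the field: r = mv/(|q|B) = (9.47×10⁻²⁶)(1.459×10⁵)/((1.602×10⁻¹⁹)(0.792)) ≈ 0.109 m.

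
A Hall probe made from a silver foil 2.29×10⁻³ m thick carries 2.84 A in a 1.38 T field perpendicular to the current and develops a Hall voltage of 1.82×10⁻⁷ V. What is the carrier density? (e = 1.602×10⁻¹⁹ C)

From V_H = IB/(n e t), n = IB/(V_H e t).
n = (2.84)(1.38)/((1.82×10⁻⁷)(1.602×10⁻¹⁹)(2.29×10⁻³)) ≈ 5.87×10²⁸ m⁻³.

n ≈ 5.87×10²⁸ m⁻³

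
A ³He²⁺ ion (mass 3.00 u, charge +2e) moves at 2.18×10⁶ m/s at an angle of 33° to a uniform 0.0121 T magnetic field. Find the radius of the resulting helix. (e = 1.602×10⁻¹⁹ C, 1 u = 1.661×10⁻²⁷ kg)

r ≈ 1.53 m

v⊥ = v sinθ = 2.18×10⁶·sin33° ≈ 1.187×10⁶ m/s.
r = m v⊥/(|q|B) = (4.983×10⁻²⁷)(1.187×10⁶)/((3.204×10⁻¹⁹)(0.0121)) ≈ 1.53 m.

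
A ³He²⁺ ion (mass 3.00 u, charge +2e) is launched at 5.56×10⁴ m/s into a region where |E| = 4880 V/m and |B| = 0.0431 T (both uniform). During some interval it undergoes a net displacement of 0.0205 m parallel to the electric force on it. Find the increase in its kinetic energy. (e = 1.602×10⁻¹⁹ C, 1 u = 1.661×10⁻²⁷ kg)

ΔKE ≈ 3.21×10⁻¹⁷ J

The magnetic force is always ⟂ v and does no work; only the electric force changes KE.
ΔKE = F_E · d = |q|E d = (3.204×10⁻¹⁹)(4880)(0.0205) ≈ 3.21×10⁻¹⁷ J.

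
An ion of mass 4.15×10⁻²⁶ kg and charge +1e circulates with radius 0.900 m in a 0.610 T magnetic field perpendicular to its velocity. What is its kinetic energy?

v = |q|Br/m, then KE = ½mv² = (qBr)²/(2m).
v = (1.602×10⁻¹⁹)(0.610)(0.900)/4.15×10⁻²⁶ ≈ 2.119×10⁶ m/s.
KE = ½(4.15×10⁻²⁶)(2.119×10⁶)² ≈ 9.32×10⁻¹⁴ J.

KE ≈ 9.32×10⁻¹⁴ J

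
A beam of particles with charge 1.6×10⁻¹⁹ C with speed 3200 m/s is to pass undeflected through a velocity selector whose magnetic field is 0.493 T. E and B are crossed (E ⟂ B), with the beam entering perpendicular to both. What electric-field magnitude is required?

For straight-line motion qE = qvB, so E = vB.
E = 3200 × 0.493 = 1580 V/m.

E = 1580 V/m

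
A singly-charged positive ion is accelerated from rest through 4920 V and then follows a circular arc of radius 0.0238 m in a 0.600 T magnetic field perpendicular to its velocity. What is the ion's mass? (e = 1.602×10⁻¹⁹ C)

Combine |q|V = ½mv² and r = mv/(|q|B): eliminate v to get m = qB²r²/(2V).
m = (1.602×10⁻¹⁹)(0.600)²(0.0238)²/(2·4920) ≈ 3.32×10⁻²⁷ kg.

m ≈ 3.32×10⁻²⁷ kg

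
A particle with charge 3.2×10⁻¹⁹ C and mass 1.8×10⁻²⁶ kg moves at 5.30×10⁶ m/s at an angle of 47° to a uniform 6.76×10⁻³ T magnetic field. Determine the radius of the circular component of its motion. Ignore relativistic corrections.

v⊥ = v sinθ = 5.30×10⁶·sin47° ≈ 3.876×10⁶ m/s.
r = m v⊥/(|q|B) = (1.8×10⁻²⁶)(3.876×10⁶)/((3.2×10⁻¹⁹)(6.76×10⁻³)) ≈ 32.3 m.

r ≈ 32.3 m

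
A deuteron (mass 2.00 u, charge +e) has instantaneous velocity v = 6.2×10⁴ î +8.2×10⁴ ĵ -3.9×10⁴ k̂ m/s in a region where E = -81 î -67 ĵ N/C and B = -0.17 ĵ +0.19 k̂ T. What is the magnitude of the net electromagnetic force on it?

v×B = (8950, -1.18×10⁴, -1.05×10⁴) N/C.
E + v×B = (8870, -1.18×10⁴, -1.05×10⁴) N/C.
F = q(E + v×B) = (1.602×10⁻¹⁹ C)·(8870, -1.18×10⁴, -1.05×10⁴) = (1.42×10⁻¹⁵, -1.90×10⁻¹⁵, -1.69×10⁻¹⁵) N.
|F| = 2.91×10⁻¹⁵ N.

|F| ≈ 2.91×10⁻¹⁵ N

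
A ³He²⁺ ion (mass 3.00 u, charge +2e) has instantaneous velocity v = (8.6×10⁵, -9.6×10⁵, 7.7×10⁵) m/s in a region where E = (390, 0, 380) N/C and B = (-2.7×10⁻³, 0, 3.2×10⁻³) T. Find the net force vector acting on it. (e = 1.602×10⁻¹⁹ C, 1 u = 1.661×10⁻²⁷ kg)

v×B = (-3070, -4830, -2590) N/C.
E + v×B = (-2680, -4830, -2210) N/C.
F = q(E + v×B) = (3.204×10⁻¹⁹ C)·(-2680, -4830, -2210) = (-8.59×10⁻¹⁶, -1.55×10⁻¹⁵, -7.09×10⁻¹⁶) N.

F ≈ (-8.59×10⁻¹⁶, -1.55×10⁻¹⁵, -7.09×10⁻¹⁶) N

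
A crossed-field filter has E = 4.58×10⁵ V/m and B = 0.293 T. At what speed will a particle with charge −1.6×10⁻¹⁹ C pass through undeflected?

v = 1.56×10⁶ m/s

For undeflected motion the electric and magnetic forces balance: qE = qvB.
v = E/B = 4.58×10⁵/0.293 = 1.56×10⁶ m/s.
The result is independent of the particle's charge and mass.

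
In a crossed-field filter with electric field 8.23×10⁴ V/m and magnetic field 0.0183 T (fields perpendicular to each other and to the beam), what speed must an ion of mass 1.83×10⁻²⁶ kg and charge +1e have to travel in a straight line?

Straight-line motion ⇒ electric and magnetic forces cancel, so E = vB.
v = E/B = 8.23×10⁴/0.0183 = 4.50×10⁶ m/s.

v = 4.50×10⁶ m/s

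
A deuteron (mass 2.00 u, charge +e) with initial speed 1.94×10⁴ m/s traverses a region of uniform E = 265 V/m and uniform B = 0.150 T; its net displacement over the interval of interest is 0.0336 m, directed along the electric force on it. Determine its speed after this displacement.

B does no work; ΔKE = |q|E d.
½mv_f² = ½mv₀² + |q|Ed = ½(3.322×10⁻²⁷)(1.94×10⁴)² + (1.602×10⁻¹⁹)(265)(0.0336) ≈ 6.251×10⁻¹⁹ J + 1.426×10⁻¹⁸ J ≈ 2.052×10⁻¹⁸ J.
v_f = √(2·2.052×10⁻¹⁸/3.322×10⁻²⁷) ≈ 3.51×10⁴ m/s.

v_f ≈ 3.51×10⁴ m/s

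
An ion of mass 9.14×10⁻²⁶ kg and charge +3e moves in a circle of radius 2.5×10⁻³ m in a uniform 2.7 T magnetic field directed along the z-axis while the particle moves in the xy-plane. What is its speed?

v ≈ 3.5×10⁴ m/s

From |q|vB = mv²/r, v = |q|Br/m.
v = (4.806×10⁻¹⁹)(2.7)(2.5×10⁻³)/9.14×10⁻²⁶ ≈ 3.5×10⁴ m/s.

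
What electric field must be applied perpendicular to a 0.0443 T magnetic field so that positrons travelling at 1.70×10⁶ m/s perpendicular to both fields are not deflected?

For straight-line motion qE = qvB, so E = vB.
E = 1.70×10⁶ × 0.0443 = 7.53×10⁴ V/m.

E = 7.53×10⁴ V/m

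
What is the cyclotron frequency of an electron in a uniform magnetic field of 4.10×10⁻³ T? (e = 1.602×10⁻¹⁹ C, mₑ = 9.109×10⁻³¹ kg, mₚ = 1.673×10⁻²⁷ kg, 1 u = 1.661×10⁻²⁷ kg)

f = |q|B/(2πm).
f = (1.602×10⁻¹⁹)(4.10×10⁻³)/(2π·9.109×10⁻³¹) ≈ 1.15×10⁸ Hz.

f ≈ 1.15×10⁸ Hz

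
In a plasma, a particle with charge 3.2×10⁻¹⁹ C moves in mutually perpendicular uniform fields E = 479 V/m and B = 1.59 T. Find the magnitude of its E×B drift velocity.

In crossed fields the guiding centre drifts at v_d = |E×B|/B² = E/B, independent of charge and mass.
v_d = 479/1.59 = 301 m/s.

v_d ≈ 301 m/s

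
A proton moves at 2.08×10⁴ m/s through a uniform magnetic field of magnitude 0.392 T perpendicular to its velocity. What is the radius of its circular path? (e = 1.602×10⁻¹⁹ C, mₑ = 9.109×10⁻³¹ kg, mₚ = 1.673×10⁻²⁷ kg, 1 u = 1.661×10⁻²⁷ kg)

The magnetic force provides the centripetal force: |q|vB = mv²/r.
r = mv/(|q|B) = (1.673×10⁻²⁷)(2.08×10⁴)/((1.602×10⁻¹⁹)(0.392)) ≈ 5.54×10⁻⁴ m.

r ≈ 5.54×10⁻⁴ m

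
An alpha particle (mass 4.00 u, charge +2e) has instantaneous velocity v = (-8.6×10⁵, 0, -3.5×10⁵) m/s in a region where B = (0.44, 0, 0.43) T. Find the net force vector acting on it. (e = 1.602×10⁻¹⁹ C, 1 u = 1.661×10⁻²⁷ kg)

v×B = (0, 2.16×10⁵, 0) N/C.
F = q v×B = (3.204×10⁻¹⁹ C)·(0, 2.16×10⁵, 0) = (0, 6.91×10⁻¹⁴, 0) N.

F ≈ (0, 6.91×10⁻¹⁴, 0) N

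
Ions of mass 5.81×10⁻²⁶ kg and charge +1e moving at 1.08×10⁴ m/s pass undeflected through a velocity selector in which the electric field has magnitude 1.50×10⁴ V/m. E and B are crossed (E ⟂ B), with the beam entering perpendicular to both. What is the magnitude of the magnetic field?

Balance of forces in the selector: qE = qvB ⇒ B = E/v.
B = 1.50×10⁴/1.08×10⁴ = 1.39 T.

B = 1.39 T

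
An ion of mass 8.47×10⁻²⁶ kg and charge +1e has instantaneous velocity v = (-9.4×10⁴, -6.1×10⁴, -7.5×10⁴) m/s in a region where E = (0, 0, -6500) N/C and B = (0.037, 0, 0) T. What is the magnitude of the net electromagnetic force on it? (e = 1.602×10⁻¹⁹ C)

v×B = (0, -2780, 2260) N/C.
E + v×B = (0, -2780, -4240) N/C.
F = q(E + v×B) = (1.602×10⁻¹⁹ C)·(0, -2780, -4240) = (0, -4.45×10⁻¹⁶, -6.80×10⁻¹⁶) N.
|F| = 8.12×10⁻¹⁶ N.

|F| ≈ 8.12×10⁻¹⁶ N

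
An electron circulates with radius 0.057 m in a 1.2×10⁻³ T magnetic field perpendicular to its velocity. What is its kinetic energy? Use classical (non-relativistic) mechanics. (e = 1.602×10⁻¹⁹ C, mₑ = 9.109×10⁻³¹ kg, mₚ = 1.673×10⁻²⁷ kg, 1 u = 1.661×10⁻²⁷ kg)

KE ≈ 6.6×10⁻¹⁷ J

v = |q|Br/m, then KE = ½mv² = (qBr)²/(2m).
v = (1.602×10⁻¹⁹)(1.2×10⁻³)(0.057)/9.109×10⁻³¹ ≈ 1.203×10⁷ m/s.
KE = ½(9.109×10⁻³¹)(1.203×10⁷)² ≈ 6.6×10⁻¹⁷ J.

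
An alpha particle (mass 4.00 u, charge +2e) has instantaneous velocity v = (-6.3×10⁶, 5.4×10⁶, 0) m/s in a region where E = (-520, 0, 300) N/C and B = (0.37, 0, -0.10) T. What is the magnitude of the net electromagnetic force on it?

v×B = (-5.40×10⁵, -6.30×10⁵, -2.00×10⁶) N/C.
E + v×B = (-5.41×10⁵, -6.30×10⁵, -2.00×10⁶) N/C.
F = q(E + v×B) = (3.204×10⁻¹⁹ C)·(-5.41×10⁵, -6.30×10⁵, -2.00×10⁶) = (-1.73×10⁻¹³, -2.02×10⁻¹³, -6.40×10⁻¹³) N.
|F| = 6.93×10⁻¹³ N.

|F| ≈ 6.93×10⁻¹³ N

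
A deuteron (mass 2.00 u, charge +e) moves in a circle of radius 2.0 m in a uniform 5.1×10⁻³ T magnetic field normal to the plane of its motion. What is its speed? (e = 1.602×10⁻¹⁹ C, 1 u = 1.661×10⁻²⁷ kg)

v ≈ 4.9×10⁵ m/s

From |q|vB = mv²/r, v = |q|Br/m.
v = (1.602×10⁻¹⁹)(5.1×10⁻³)(2.0)/3.322×10⁻²⁷ ≈ 4.9×10⁵ m/s.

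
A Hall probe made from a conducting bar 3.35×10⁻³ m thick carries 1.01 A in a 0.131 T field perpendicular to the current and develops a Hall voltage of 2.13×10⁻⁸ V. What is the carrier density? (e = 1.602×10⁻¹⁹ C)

From V_H = IB/(n e t), n = IB/(V_H e t).
n = (1.01)(0.131)/((2.13×10⁻⁸)(1.602×10⁻¹⁹)(3.35×10⁻³)) ≈ 1.16×10²⁸ m⁻³.

n ≈ 1.16×10²⁸ m⁻³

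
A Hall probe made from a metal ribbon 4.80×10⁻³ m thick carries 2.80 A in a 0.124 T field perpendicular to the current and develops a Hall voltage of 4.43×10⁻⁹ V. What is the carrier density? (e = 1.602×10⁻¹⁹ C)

n ≈ 1.02×10²⁹ m⁻³

From V_H = IB/(n e t), n = IB/(V_H e t).
n = (2.80)(0.124)/((4.43×10⁻⁹)(1.602×10⁻¹⁹)(4.80×10⁻³)) ≈ 1.02×10²⁹ m⁻³.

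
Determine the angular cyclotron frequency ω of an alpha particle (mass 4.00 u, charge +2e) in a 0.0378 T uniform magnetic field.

ω ≈ 1.82×10⁶ rad/s

ω = |q|B/m.
ω = (3.204×10⁻¹⁹)(0.0378)/6.644×10⁻²⁷ ≈ 1.82×10⁶ rad/s.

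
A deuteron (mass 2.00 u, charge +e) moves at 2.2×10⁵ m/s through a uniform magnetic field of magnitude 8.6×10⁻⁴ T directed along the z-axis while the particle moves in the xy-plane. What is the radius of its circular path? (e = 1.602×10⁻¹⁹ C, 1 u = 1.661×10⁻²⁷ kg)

The magnetic force provides the centripetal force: |q|vB = mv²/r.
r = mv/(|q|B) = (3.322×10⁻²⁷)(2.2×10⁵)/((1.602×10⁻¹⁹)(8.6×10⁻⁴)) ≈ 5.3 m.

r ≈ 5.3 m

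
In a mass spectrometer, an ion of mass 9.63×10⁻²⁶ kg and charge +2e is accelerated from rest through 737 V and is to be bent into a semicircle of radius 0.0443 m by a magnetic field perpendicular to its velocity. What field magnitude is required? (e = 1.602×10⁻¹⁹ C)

B ≈ 0.475 T

v = √(2|q|V/m) = √(2·3.204×10⁻¹⁹·737/9.63×10⁻²⁶) ≈ 7.003×10⁴ m/s.
B = mv/(|q|r) = (9.63×10⁻²⁶)(7.003×10⁴)/((3.204×10⁻¹⁹)(0.0443)) ≈ 0.475 T.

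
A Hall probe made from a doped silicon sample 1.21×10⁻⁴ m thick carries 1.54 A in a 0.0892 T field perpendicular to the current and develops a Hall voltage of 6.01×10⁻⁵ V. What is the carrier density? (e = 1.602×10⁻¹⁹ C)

n ≈ 1.18×10²⁶ m⁻³

From V_H = IB/(n e t), n = IB/(V_H e t).
n = (1.54)(0.0892)/((6.01×10⁻⁵)(1.602×10⁻¹⁹)(1.21×10⁻⁴)) ≈ 1.18×10²⁶ m⁻³.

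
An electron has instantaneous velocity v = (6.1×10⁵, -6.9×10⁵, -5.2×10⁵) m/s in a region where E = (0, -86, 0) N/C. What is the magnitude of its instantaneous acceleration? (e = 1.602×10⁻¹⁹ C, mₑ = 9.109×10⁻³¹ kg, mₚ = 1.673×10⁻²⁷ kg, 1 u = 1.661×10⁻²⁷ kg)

|a| ≈ 1.51×10¹³ m/s²

Only an electric field acts, so F = qE = (−1.602×10⁻¹⁹ C)·(0, -86.0, 0) = (0, 1.38×10⁻¹⁷, 0) N.
|a| = |F|/m = 1.378×10⁻¹⁷/9.109×10⁻³¹ ≈ 1.51×10¹³ m/s².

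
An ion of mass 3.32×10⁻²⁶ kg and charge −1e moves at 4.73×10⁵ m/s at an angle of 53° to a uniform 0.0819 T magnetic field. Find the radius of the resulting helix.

v⊥ = v sinθ = 4.73×10⁵·sin53° ≈ 3.778×10⁵ m/s.
r = m v⊥/(|q|B) = (3.32×10⁻²⁶)(3.778×10⁵)/((1.602×10⁻¹⁹)(0.0819)) ≈ 0.956 m.

r ≈ 0.956 m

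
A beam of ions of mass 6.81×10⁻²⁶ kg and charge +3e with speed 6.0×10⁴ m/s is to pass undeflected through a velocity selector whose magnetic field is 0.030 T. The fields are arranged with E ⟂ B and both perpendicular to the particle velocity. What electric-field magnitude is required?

For straight-line motion qE = qvB, so E = vB.
E = 6.0×10⁴ × 0.030 = 1800 V/m.

E = 1800 V/m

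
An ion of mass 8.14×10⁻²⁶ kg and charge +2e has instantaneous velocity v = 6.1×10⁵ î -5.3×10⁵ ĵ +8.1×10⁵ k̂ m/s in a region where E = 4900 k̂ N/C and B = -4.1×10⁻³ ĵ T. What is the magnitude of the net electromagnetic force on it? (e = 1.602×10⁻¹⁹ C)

v×B = (3320, 0, -2500) N/C.
E + v×B = (3320, 0, 2400) N/C.
F = q(E + v×B) = (3.204×10⁻¹⁹ C)·(3320, 0, 2400) = (1.06×10⁻¹⁵, 0, 7.69×10⁻¹⁶) N.
|F| = 1.31×10⁻¹⁵ N.

|F| ≈ 1.31×10⁻¹⁵ N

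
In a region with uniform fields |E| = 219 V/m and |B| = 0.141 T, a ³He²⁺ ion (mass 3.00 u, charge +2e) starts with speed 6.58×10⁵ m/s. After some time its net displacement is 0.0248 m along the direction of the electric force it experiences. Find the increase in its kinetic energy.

ΔKE ≈ 1.74×10⁻¹⁸ J

The magnetic force is always ⟂ v and does no work; only the electric force changes KE.
ΔKE = F_E · d = |q|E d = (3.204×10⁻¹⁹)(219)(0.0248) ≈ 1.74×10⁻¹⁸ J.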